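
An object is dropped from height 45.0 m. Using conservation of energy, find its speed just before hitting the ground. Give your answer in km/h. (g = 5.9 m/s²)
mgh = ½mv² → v = √(2gh) = √(2×5.9×45) = 23.04 m/s = 82.96 km/h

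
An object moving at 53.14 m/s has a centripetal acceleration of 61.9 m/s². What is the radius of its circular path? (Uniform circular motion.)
r = v²/a_c = 53.14²/61.9 = 45.62 m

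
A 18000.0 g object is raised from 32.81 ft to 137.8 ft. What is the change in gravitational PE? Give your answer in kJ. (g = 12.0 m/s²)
ΔPE = mg(h₂ − h₁) = 18 kg × 12.0 m/s² × (42 − 10) m = 6912 J = 6.912 kJ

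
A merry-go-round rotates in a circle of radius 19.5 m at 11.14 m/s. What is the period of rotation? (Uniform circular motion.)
T = 2πr/v = 2π×19.5/11.14 = 11.0 s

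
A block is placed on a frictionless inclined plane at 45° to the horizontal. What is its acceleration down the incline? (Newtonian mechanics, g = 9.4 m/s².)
a = g sin(θ) = 9.4 × sin(45°) = 9.4 × 0.7071 = 6.65 m/s²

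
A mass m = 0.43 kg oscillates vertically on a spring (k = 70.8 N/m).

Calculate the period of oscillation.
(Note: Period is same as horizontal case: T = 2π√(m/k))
T = 2π√(m/k) = 2π√(0.43/70.8) = 0.4897 s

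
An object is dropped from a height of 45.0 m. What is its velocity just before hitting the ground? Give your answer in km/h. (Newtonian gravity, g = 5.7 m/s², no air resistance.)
v = √(2gh) (with unit conversion) = 81.54 km/h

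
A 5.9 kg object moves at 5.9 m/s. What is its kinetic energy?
KE = ½mv² = ½×5.9×5.9² = 102.6895 J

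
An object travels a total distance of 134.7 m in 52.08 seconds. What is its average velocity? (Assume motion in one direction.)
v_avg = Δd / Δt = 134.7 / 52.08 = 2.59 m/s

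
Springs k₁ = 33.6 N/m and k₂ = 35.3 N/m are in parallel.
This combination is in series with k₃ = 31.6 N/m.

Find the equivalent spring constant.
k₁₂ = k₁ + k₂ = 68.9 N/m (parallel)
1/k_eq = 1/k₁₂ + 1/k₃ → k_eq = 21.66 N/m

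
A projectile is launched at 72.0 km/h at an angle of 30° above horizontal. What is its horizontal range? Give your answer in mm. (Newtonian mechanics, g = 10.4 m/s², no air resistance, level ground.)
R = v₀² sin(2θ) / g (with unit conversion) = 33310.0 mm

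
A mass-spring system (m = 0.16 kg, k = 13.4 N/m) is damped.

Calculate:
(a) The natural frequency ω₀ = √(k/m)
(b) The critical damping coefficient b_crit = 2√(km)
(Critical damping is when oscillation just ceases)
ω₀ = √(k/m) = √(13.4/0.16) = 9.152 rad/s
b_crit = 2√(km) = 2√(13.4×0.16) = 2.928 kg/s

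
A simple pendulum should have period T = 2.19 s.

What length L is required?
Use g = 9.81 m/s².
T = 2π√(L/g) → L = g(T/2π)² = 9.81×(2.19/2π)² = 1.192 m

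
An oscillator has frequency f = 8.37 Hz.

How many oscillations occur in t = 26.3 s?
n = f×t = 8.37×26.3 = 220.1 oscillations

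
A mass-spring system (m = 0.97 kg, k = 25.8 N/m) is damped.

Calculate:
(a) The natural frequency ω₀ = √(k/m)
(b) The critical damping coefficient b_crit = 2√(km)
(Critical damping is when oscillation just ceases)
ω₀ = √(k/m) = √(25.8/0.97) = 5.157 rad/s
b_crit = 2√(km) = 2√(25.8×0.97) = 10.01 kg/s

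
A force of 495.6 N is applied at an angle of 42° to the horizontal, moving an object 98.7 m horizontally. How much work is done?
W = Fd cosθ = 495.6×98.7×cos(42°) = 36351.0 J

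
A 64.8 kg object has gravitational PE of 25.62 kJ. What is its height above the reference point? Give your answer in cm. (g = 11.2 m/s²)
PE = mgh → h = PE/(mg) = 2.562e+04 J / (64.8 kg × 11.2 m/s²) = 35.3 m = 3530.0 cm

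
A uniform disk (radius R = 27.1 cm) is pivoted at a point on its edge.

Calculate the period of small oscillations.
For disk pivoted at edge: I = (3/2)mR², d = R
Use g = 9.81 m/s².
I/m = (3/2)R² = 0.1102 m²; d = R = 0.271 m
T = 2π√((3/2)R²/(gR)) = 2π√(3R/(2g)) = 1.279 s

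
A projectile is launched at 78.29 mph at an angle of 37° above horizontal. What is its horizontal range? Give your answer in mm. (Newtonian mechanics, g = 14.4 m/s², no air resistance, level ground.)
R = v₀² sin(2θ) / g (with unit conversion) = 81770.0 mm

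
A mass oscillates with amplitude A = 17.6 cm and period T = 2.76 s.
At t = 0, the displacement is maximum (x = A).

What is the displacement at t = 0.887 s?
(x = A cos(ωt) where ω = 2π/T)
ω = 2π/T = 2π/2.76 = 2.277 rad/s
x = A cos(ωt) = 17.6×cos(2.277×0.887) = -7.631 cm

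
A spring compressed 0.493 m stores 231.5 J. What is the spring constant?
PE = ½kx² → k = 2PE/x² = 2×231.5/0.493² = 1905.0 N/m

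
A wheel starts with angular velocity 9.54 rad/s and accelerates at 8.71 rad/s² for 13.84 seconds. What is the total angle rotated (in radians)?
θ = ω₀t + ½αt² = 9.54×13.84 + ½×8.71×13.84² = 966.21 rad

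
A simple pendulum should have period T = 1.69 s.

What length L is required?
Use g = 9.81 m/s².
T = 2π√(L/g) → L = g(T/2π)² = 9.81×(1.69/2π)² = 0.7097 m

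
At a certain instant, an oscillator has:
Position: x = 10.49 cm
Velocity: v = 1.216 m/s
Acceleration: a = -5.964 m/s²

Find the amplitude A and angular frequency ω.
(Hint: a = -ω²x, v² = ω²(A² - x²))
a = −ω²x → ω = √(|a|/x) = √(5.964/0.1049) = 7.54 rad/s
v² = ω²(A² − x²) → A = √(x² + v²/ω²) = √(0.1049² + 1.216²/7.54²) = 0.1924 m = 19.24 cm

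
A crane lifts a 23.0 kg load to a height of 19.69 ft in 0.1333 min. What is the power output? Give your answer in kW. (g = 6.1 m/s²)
W = mgh = 23×6.1×6.002 = 842 J
P = W/t = 842/7.998 = 105.3 W = 0.1053 kW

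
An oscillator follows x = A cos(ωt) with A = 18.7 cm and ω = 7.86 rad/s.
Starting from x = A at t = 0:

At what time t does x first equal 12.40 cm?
cos(ωt) = x/A = 12.4/18.7 = 0.6631
ωt = arccos(0.6631) = 0.8458 rad
t = 0.8458/7.86 = 0.1076 s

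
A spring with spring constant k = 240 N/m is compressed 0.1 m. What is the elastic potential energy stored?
PE = ½kx² = ½×240×0.1² = 1.2 J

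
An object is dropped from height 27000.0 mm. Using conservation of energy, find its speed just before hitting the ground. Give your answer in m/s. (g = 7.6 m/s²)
mgh = ½mv² → v = √(2gh) = √(2×7.6×27) = 20.26 m/s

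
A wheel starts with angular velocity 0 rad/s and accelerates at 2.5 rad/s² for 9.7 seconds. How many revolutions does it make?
θ = ω₀t + ½αt² = 0×9.7 + ½×2.5×9.7² = 117.61 rad
Revolutions = θ/(2π) = 117.61/(2π) = 18.72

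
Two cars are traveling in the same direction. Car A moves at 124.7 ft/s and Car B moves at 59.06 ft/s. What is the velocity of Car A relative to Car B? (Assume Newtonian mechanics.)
v_rel = v_A - v_B = 124.7 - 59.06 = 65.64 ft/s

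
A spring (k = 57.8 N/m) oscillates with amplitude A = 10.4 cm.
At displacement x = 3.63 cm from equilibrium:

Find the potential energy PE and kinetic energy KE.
E_total = ½kA² = ½×57.8×(0.104)² = 0.3126 J
PE = ½kx² = ½×57.8×(0.0363)² = 0.03808 J
KE = E_total − PE = 0.2745 J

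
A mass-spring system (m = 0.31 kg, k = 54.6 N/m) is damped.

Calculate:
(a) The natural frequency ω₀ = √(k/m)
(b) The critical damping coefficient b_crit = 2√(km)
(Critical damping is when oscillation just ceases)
ω₀ = √(k/m) = √(54.6/0.31) = 13.27 rad/s
b_crit = 2√(km) = 2√(54.6×0.31) = 8.228 kg/s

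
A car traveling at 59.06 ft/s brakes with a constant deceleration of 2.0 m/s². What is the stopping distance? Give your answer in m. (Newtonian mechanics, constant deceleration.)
d = v₀² / (2a) (with unit conversion) = 81.01 m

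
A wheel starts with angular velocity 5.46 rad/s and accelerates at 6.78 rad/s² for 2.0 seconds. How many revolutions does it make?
θ = ω₀t + ½αt² = 5.46×2.0 + ½×6.78×2.0² = 24.48 rad
Revolutions = θ/(2π) = 24.48/(2π) = 3.9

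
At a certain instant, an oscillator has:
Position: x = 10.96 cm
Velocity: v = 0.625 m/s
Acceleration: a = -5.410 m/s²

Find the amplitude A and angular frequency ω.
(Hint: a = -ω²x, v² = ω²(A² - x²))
a = −ω²x → ω = √(|a|/x) = √(5.41/0.1096) = 7.026 rad/s
v² = ω²(A² − x²) → A = √(x² + v²/ω²) = √(0.1096² + 0.625²/7.026²) = 0.1412 m = 14.12 cm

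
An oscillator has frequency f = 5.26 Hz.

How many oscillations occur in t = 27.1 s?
n = f×t = 5.26×27.1 = 142.5 oscillations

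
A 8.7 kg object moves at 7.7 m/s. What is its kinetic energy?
KE = ½mv² = ½×8.7×7.7² = 257.9115 J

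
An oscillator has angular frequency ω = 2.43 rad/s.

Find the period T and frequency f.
T = 2π/ω = 2π/2.43 = 2.586 s; f = ω/2π = 0.3867 Hz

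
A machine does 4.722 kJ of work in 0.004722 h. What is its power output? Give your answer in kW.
P = W/t = 4722 J / 17 s = 277.8 W = 0.2778 kW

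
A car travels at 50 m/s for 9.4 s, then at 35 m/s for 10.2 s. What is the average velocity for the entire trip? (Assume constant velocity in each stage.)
d₁ = v₁t₁ = 50 × 9.4 = 470 m
d₂ = v₂t₂ = 35 × 10.2 = 357 m
d_total = 827.0 m, t_total = 19.6 s
v_avg = d_total/t_total = 827.0/19.6 = 42.19 m/s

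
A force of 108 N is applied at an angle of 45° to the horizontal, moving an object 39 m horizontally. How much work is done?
W = Fd cosθ = 108×39×cos(45°) = 2978.3 J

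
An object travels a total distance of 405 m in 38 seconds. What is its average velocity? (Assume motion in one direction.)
v_avg = Δd / Δt = 405 / 38 = 10.66 m/s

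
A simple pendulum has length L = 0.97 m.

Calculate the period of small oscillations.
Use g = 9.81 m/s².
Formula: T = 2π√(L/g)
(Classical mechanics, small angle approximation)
T = 2π√(L/g) = 2π√(0.97/9.81) = 1.976 s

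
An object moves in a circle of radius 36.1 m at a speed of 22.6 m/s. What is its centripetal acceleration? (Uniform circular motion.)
a_c = v²/r = 22.6²/36.1 = 510.76/36.1 = 14.15 m/s²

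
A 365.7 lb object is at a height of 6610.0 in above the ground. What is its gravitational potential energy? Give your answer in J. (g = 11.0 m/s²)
PE = mgh = 165.9 kg × 11.0 m/s² × 167.9 m = 3.064e+05 J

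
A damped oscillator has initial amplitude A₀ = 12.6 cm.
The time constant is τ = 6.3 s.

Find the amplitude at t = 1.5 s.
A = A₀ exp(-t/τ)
A = A₀ exp(−t/τ) = 12.6×exp(−1.5/6.3) = 9.93 cm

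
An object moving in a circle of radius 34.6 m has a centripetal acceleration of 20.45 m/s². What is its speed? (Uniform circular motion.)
v = √(a_c × r) = √(20.45 × 34.6) = 26.6 m/s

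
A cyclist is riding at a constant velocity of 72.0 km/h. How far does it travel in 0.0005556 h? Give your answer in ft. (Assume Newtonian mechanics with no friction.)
d = vt (with unit conversion) = 131.2 ft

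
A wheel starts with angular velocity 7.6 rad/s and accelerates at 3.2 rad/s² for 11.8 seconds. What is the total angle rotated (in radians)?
θ = ω₀t + ½αt² = 7.6×11.8 + ½×3.2×11.8² = 312.46 rad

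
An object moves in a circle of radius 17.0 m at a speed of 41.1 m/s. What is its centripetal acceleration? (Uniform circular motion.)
a_c = v²/r = 41.1²/17.0 = 1689.21/17.0 = 99.37 m/s²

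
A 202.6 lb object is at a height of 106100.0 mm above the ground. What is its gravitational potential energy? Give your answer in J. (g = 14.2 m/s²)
PE = mgh = 91.9 kg × 14.2 m/s² × 106.1 m = 1.385e+05 J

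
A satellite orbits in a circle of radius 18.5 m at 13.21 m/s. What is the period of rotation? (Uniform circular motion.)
T = 2πr/v = 2π×18.5/13.21 = 8.8 s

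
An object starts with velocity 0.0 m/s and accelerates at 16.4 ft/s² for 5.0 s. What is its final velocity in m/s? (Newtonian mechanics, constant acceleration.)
v = v₀ + at (with unit conversion) = 24.99 m/s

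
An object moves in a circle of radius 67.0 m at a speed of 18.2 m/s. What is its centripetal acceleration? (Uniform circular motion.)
a_c = v²/r = 18.2²/67.0 = 331.24/67.0 = 4.94 m/s²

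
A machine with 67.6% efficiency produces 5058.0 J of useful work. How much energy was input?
W_in = W_out/η = 5058.0/0.676 = 7482.2 J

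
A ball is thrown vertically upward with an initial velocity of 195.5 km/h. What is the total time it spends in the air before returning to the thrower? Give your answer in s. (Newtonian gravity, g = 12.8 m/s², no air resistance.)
t_total = 2v₀/g (with unit conversion) = 8.485 s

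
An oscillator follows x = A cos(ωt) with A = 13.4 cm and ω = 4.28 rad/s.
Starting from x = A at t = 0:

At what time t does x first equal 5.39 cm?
cos(ωt) = x/A = 5.39/13.4 = 0.4022
ωt = arccos(0.4022) = 1.157 rad
t = 1.157/4.28 = 0.2703 s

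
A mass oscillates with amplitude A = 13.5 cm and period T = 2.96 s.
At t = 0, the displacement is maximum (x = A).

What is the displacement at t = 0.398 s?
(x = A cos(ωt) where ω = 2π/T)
ω = 2π/T = 2π/2.96 = 2.123 rad/s
x = A cos(ωt) = 13.5×cos(2.123×0.398) = 8.962 cm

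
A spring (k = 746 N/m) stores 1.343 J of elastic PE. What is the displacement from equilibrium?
PE = ½kx² → x = √(2PE/k) = √(2×1.343/746) = 0.06 m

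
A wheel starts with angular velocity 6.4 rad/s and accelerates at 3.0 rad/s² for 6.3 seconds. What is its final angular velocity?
ω = ω₀ + αt = 6.4 + 3.0 × 6.3 = 25.3 rad/s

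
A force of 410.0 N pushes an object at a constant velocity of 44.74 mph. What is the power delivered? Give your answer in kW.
P = Fv = 410 N × 20 m/s = 8200 W = 8.2 kW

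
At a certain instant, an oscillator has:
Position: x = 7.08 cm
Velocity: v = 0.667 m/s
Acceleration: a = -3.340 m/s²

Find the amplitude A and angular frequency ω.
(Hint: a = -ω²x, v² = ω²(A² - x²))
a = −ω²x → ω = √(|a|/x) = √(3.34/0.0708) = 6.868 rad/s
v² = ω²(A² − x²) → A = √(x² + v²/ω²) = √(0.0708² + 0.667²/6.868²) = 0.1202 m = 12.02 cm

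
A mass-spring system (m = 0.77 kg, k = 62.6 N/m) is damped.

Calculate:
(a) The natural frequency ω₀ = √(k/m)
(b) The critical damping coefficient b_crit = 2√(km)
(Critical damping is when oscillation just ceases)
ω₀ = √(k/m) = √(62.6/0.77) = 9.017 rad/s
b_crit = 2√(km) = 2√(62.6×0.77) = 13.89 kg/s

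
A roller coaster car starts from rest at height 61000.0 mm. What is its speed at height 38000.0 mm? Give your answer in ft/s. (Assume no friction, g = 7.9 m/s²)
mgh₁ = ½mv₂² + mgh₂ → v₂ = √(2g(h₁−h₂)) = √(2×7.9×(61−38)) = 19.06 m/s = 62.54 ft/s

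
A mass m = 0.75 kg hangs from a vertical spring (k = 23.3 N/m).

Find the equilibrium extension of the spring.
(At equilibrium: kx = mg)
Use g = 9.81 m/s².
x_eq = mg/k = 0.75×9.81/23.3 = 0.3158 m = 31.58 cm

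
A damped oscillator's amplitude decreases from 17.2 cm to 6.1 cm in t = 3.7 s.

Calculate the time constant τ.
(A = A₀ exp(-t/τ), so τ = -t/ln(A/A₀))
A/A₀ = 6.1/17.2 = 0.3547; ln(A/A₀) = -1.037
τ = −t/ln(A/A₀) = −3.7/-1.037 = 3.569 s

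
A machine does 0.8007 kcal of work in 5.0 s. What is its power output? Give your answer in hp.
P = W/t = 3350 J / 5 s = 670 W = 0.8985 hp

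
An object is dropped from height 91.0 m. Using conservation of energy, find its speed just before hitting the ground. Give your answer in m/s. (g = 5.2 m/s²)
mgh = ½mv² → v = √(2gh) = √(2×5.2×91) = 30.76 m/s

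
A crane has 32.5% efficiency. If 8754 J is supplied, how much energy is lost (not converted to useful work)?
W_out = η × W_in = 0.325×8754 = 2845.1 J
W_lost = W_in − W_out = 8754 − 2845.1 = 5908.9 J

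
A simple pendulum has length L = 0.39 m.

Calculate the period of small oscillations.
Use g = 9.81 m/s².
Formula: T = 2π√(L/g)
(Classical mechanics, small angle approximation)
T = 2π√(L/g) = 2π√(0.39/9.81) = 1.253 s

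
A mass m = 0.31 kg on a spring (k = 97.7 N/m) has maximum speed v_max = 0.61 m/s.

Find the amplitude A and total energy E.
½mv²_max = ½kA² → A = v_max√(m/k) = 0.61×√(0.31/97.7) = 0.03436 m = 3.436 cm
E = ½mv²_max = ½×0.31×0.61² = 0.05768 J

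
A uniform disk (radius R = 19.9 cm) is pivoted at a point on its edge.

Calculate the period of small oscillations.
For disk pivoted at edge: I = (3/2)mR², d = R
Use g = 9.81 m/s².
I/m = (3/2)R² = 0.0594 m²; d = R = 0.199 m
T = 2π√((3/2)R²/(gR)) = 2π√(3R/(2g)) = 1.096 s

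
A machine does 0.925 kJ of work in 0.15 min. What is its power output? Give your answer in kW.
P = W/t = 925 J / 9 s = 102.8 W = 0.1028 kW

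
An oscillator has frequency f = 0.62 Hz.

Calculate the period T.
T = 1/f = 1/0.62 = 1.613 s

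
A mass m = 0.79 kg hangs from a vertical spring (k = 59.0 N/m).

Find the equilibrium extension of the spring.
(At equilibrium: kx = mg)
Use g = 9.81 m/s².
x_eq = mg/k = 0.79×9.81/59.0 = 0.1314 m = 13.14 cm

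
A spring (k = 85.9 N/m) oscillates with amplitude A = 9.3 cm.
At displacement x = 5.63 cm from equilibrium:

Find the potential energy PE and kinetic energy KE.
E_total = ½kA² = ½×85.9×(0.093)² = 0.3715 J
PE = ½kx² = ½×85.9×(0.0563)² = 0.1361 J
KE = E_total − PE = 0.2353 J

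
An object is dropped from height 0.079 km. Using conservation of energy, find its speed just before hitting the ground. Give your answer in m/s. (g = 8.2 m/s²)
mgh = ½mv² → v = √(2gh) = √(2×8.2×79) = 35.99 m/s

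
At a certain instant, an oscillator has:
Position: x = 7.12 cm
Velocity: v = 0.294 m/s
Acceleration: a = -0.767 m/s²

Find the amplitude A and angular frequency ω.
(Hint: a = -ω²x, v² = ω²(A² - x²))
a = −ω²x → ω = √(|a|/x) = √(0.767/0.0712) = 3.282 rad/s
v² = ω²(A² − x²) → A = √(x² + v²/ω²) = √(0.0712² + 0.294²/3.282²) = 0.1144 m = 11.44 cm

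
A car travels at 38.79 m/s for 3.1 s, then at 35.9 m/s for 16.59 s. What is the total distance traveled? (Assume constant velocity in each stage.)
d₁ = v₁t₁ = 38.79 × 3.1 = 120.249 m
d₂ = v₂t₂ = 35.9 × 16.59 = 595.581 m
d_total = 120.249 + 595.581 = 715.83 m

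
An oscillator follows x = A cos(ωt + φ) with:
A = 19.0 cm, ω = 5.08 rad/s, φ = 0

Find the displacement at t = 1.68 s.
x = A cos(ωt + φ) = 19.0×cos(5.08×1.68 + 0) = -11.95 cm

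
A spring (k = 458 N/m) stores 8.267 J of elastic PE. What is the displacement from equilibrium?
PE = ½kx² → x = √(2PE/k) = √(2×8.267/458) = 0.19 m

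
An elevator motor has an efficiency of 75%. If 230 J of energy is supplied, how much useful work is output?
W_out = η × W_in = 0.75 × 230 = 172.5 J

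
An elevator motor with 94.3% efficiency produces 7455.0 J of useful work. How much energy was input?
W_in = W_out/η = 7455.0/0.943 = 7905.6 J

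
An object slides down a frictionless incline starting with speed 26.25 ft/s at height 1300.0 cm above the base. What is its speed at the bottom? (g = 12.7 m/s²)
½mv₀² + mgh = ½mv² → v = √(v₀² + 2gh) = √(8.001² + 2×12.7×13) = 19.85 m/s = 65.14 ft/s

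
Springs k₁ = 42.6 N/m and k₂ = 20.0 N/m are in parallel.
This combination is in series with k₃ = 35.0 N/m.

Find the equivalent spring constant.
k₁₂ = k₁ + k₂ = 62.6 N/m (parallel)
1/k_eq = 1/k₁₂ + 1/k₃ → k_eq = 22.45 N/m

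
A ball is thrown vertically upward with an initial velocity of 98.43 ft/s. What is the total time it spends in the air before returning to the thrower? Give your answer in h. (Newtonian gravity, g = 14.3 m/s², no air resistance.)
t_total = 2v₀/g (with unit conversion) = 0.001166 h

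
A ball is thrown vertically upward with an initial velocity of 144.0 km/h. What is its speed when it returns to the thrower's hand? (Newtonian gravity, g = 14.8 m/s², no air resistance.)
By conservation of energy, the ball returns at the same speed = 144.0 km/h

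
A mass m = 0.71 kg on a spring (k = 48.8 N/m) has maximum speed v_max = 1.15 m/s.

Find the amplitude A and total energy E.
½mv²_max = ½kA² → A = v_max√(m/k) = 1.15×√(0.71/48.8) = 0.1387 m = 13.87 cm
E = ½mv²_max = ½×0.71×1.15² = 0.4695 J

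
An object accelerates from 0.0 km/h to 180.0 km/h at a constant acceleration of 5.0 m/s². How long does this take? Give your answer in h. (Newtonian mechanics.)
t = (v - v₀)/a (with unit conversion) = 0.002778 h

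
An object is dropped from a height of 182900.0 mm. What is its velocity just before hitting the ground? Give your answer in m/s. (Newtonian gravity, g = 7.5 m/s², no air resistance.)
v = √(2gh) (with unit conversion) = 52.38 m/s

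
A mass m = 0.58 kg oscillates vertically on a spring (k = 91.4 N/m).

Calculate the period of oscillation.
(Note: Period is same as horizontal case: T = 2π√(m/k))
T = 2π√(m/k) = 2π√(0.58/91.4) = 0.5005 s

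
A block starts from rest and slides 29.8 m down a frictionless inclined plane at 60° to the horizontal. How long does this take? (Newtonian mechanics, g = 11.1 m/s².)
a = g sin(θ) = 11.1 × sin(60°) = 9.61 m/s²
t = √(2d/a) = √(2 × 29.8 / 9.61) = 2.49 s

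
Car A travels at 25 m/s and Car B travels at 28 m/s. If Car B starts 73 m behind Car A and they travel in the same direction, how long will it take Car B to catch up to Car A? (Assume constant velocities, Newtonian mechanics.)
Relative speed: v_rel = 28 - 25 = 3 m/s
Time to catch: t = d₀/v_rel = 73/3 = 24.33 s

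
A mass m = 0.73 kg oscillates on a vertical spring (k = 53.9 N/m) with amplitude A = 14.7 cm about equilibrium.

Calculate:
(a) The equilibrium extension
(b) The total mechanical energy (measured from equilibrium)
x_eq = mg/k = 0.73×9.81/53.9 = 0.1329 m = 13.29 cm
E = ½kA² = ½×53.9×(0.147)² = 0.5824 J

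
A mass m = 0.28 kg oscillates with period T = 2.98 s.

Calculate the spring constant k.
T = 2π√(m/k) → k = m(2π/T)² = 0.28×(2π/2.98)² = 1.245 N/m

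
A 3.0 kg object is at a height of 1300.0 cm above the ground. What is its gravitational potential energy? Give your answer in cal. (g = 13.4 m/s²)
PE = mgh = 3 kg × 13.4 m/s² × 13 m = 522.6 J = 124.9 cal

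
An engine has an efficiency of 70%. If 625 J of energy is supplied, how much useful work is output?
W_out = η × W_in = 0.7 × 625 = 437.5 J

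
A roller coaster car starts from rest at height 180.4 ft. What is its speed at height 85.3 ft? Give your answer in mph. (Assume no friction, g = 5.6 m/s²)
mgh₁ = ½mv₂² + mgh₂ → v₂ = √(2g(h₁−h₂)) = √(2×5.6×(54.99−26)) = 18.02 m/s = 40.31 mph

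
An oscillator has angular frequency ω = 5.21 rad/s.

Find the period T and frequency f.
T = 2π/ω = 2π/5.21 = 1.206 s; f = ω/2π = 0.8292 Hz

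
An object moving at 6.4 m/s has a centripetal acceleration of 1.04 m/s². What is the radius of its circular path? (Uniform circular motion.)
r = v²/a_c = 6.4²/1.04 = 39.38 m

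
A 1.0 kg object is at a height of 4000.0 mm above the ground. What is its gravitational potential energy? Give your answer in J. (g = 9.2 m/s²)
PE = mgh = 1 kg × 9.2 m/s² × 4 m = 36.8 J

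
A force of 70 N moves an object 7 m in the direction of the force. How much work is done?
W = Fd = 70×7 = 490.0 J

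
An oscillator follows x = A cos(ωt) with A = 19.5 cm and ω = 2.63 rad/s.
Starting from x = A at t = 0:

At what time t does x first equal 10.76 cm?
cos(ωt) = x/A = 10.76/19.5 = 0.5518
ωt = arccos(0.5518) = 0.9863 rad
t = 0.9863/2.63 = 0.375 s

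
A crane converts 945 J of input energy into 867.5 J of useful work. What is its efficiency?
η = W_out/W_in = 867.5/945 = 0.918 = 91.8%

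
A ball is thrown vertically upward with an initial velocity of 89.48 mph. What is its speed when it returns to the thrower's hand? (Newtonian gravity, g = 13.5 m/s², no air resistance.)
By conservation of energy, the ball returns at the same speed = 89.48 mph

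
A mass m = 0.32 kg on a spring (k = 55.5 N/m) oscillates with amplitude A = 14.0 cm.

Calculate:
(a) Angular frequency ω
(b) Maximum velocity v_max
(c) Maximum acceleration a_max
ω = √(k/m) = √(55.5/0.32) = 13.17 rad/s
v_max = ωA = 13.17×0.14 = 1.844 m/s
a_max = ω²A = 13.17²×0.14 = 24.28 m/s²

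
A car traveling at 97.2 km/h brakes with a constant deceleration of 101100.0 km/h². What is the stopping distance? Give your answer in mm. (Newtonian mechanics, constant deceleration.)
d = v₀² / (2a) (with unit conversion) = 46730.0 mm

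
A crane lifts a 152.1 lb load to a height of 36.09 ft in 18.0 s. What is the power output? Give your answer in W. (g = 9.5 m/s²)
W = mgh = 68.99×9.5×11 = 7210 J
P = W/t = 7210/18 = 400.5 W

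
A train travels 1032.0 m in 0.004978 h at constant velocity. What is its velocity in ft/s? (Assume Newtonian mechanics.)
v = d/t (with unit conversion) = 188.9 ft/s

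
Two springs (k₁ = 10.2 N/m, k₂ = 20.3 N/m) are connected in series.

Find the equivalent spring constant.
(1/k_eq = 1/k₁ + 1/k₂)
1/k_eq = 1/10.2 + 1/20.3 = 0.1473; k_eq = 6.789 N/m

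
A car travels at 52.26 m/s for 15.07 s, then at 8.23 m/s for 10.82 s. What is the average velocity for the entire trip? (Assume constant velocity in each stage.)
d₁ = v₁t₁ = 52.26 × 15.07 = 787.558 m
d₂ = v₂t₂ = 8.23 × 10.82 = 89.0486 m
d_total = 876.61 m, t_total = 25.89 s
v_avg = d_total/t_total = 876.61/25.89 = 33.86 m/s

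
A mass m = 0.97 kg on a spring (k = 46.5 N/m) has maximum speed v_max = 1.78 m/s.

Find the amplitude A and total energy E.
½mv²_max = ½kA² → A = v_max√(m/k) = 1.78×√(0.97/46.5) = 0.2571 m = 25.71 cm
E = ½mv²_max = ½×0.97×1.78² = 1.537 J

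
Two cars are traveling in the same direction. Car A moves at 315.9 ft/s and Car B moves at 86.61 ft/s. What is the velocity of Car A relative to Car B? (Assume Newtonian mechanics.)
v_rel = v_A - v_B = 315.9 - 86.61 = 229.3 ft/s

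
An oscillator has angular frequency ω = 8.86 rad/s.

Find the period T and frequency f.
T = 2π/ω = 2π/8.86 = 0.7092 s; f = ω/2π = 1.41 Hz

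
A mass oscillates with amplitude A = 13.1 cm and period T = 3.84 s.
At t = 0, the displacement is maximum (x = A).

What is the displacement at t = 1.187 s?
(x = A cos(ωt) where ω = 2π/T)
ω = 2π/T = 2π/3.84 = 1.636 rad/s
x = A cos(ωt) = 13.1×cos(1.636×1.187) = -4.755 cm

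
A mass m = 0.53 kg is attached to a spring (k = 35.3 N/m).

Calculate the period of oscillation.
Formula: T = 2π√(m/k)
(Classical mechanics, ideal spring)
T = 2π√(m/k) = 2π√(0.53/35.3) = 0.7699 s; f = 1/T = 1.299 Hz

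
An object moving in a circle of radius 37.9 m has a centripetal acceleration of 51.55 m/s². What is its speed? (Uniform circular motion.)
v = √(a_c × r) = √(51.55 × 37.9) = 44.2 m/s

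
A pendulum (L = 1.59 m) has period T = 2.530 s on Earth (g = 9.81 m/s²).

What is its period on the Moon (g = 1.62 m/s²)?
T = 2π√(L/g), so T_moon/T_earth = √(g_earth/g_moon)
T_moon = 2π√(1.59/1.62) = 6.225 s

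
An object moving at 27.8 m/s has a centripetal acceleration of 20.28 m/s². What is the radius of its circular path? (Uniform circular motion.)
r = v²/a_c = 27.8²/20.28 = 38.11 m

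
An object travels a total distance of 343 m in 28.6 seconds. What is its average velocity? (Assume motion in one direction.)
v_avg = Δd / Δt = 343 / 28.6 = 11.99 m/s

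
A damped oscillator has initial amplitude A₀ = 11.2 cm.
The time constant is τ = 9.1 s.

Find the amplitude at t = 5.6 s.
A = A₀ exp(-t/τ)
A = A₀ exp(−t/τ) = 11.2×exp(−5.6/9.1) = 6.053 cm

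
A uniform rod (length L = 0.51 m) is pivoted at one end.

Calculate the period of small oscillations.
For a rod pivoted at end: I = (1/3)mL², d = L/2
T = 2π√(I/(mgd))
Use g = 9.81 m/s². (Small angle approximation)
I/m = (1/3)L² = 0.0867 m²; d = L/2 = 0.255 m
T = 2π√(I/(mgd)) = 2π√(0.0867/(9.81×0.255)) = 1.17 s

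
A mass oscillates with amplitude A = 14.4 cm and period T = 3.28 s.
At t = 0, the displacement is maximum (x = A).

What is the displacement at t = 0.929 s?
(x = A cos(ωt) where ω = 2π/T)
ω = 2π/T = 2π/3.28 = 1.916 rad/s
x = A cos(ωt) = 14.4×cos(1.916×0.929) = -2.985 cm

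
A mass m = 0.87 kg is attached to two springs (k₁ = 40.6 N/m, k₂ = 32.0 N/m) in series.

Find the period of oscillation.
k_eq = k₁k₂/(k₁+k₂) = 17.9 N/m
T = 2π√(m/k_eq) = 2π√(0.87/17.9) = 1.385 s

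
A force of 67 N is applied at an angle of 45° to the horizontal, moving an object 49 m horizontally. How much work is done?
W = Fd cosθ = 67×49×cos(45°) = 2321.4 J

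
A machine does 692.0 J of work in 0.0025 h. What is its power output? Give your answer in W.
P = W/t = 692 J / 9 s = 76.89 W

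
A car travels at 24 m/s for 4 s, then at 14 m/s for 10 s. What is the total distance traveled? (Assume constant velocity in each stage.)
d₁ = v₁t₁ = 24 × 4 = 96 m
d₂ = v₂t₂ = 14 × 10 = 140 m
d_total = 96 + 140 = 236 m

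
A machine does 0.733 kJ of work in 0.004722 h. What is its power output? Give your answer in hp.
P = W/t = 733 J / 17 s = 43.12 W = 0.05782 hp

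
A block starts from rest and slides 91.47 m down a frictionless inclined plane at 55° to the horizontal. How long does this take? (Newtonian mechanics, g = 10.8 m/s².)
a = g sin(θ) = 10.8 × sin(55°) = 8.85 m/s²
t = √(2d/a) = √(2 × 91.47 / 8.85) = 4.55 s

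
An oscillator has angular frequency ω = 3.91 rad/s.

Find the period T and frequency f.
T = 2π/ω = 2π/3.91 = 1.607 s; f = ω/2π = 0.6223 Hz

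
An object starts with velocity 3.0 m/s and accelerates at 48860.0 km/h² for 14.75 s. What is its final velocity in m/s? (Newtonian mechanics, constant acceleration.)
v = v₀ + at (with unit conversion) = 58.61 m/s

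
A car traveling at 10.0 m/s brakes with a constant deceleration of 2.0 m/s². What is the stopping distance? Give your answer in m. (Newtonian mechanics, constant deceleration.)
d = v₀² / (2a) = 25.0 m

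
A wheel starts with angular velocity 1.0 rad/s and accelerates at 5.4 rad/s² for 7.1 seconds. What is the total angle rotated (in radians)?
θ = ω₀t + ½αt² = 1.0×7.1 + ½×5.4×7.1² = 143.21 rad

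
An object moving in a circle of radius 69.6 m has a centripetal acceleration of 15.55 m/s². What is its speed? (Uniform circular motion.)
v = √(a_c × r) = √(15.55 × 69.6) = 32.9 m/s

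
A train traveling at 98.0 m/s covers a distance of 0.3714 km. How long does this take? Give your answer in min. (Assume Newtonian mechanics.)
t = d/v (with unit conversion) = 0.06316 min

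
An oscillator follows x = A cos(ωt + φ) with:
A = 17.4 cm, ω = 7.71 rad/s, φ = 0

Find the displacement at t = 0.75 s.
x = A cos(ωt + φ) = 17.4×cos(7.71×0.75 + 0) = 15.26 cm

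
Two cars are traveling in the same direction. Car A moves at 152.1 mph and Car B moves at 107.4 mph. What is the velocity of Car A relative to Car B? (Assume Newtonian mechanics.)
v_rel = v_A - v_B = 152.1 - 107.4 = 44.7 mph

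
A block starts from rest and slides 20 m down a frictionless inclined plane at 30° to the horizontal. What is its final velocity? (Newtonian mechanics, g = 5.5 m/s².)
a = g sin(θ) = 5.5 × sin(30°) = 2.75 m/s²
v = √(2ad) = √(2 × 2.75 × 20) = 10.49 m/s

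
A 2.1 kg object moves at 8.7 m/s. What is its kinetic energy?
KE = ½mv² = ½×2.1×8.7² = 79.4745 J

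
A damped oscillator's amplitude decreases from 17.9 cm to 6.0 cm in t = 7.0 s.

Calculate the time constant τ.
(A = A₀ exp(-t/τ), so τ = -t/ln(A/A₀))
A/A₀ = 6.0/17.9 = 0.3352; ln(A/A₀) = -1.093
τ = −t/ln(A/A₀) = −7.0/-1.093 = 6.404 s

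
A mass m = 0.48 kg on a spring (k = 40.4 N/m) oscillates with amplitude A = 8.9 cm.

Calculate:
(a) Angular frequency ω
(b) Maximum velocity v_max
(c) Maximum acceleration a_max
ω = √(k/m) = √(40.4/0.48) = 9.174 rad/s
v_max = ωA = 9.174×0.089 = 0.8165 m/s
a_max = ω²A = 9.174²×0.089 = 7.491 m/s²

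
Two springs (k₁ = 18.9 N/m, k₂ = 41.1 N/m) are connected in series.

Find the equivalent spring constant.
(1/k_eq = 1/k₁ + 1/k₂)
1/k_eq = 1/18.9 + 1/41.1 = 0.077241; k_eq = 12.95 N/m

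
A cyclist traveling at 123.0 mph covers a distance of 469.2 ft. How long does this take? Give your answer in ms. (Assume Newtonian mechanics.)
t = d/v (with unit conversion) = 2601.0 ms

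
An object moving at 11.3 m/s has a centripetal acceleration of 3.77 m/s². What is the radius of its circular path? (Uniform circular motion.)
r = v²/a_c = 11.3²/3.77 = 33.87 m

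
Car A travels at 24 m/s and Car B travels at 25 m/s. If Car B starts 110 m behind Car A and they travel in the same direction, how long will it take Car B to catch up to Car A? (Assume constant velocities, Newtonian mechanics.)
Relative speed: v_rel = 25 - 24 = 1 m/s
Time to catch: t = d₀/v_rel = 110/1 = 110.0 s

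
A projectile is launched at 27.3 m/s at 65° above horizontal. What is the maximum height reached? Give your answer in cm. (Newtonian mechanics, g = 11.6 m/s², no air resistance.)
H = v₀²sin²(θ)/(2g) (with unit conversion) = 2639.0 cm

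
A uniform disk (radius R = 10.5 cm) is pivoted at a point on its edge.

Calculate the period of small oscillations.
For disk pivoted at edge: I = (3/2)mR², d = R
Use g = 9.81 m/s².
I/m = (3/2)R² = 0.01654 m²; d = R = 0.105 m
T = 2π√((3/2)R²/(gR)) = 2π√(3R/(2g)) = 0.7961 s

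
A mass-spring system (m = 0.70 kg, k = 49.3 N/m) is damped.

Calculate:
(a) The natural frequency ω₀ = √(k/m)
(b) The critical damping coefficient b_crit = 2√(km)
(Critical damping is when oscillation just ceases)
ω₀ = √(k/m) = √(49.3/0.7) = 8.392 rad/s
b_crit = 2√(km) = 2√(49.3×0.7) = 11.75 kg/s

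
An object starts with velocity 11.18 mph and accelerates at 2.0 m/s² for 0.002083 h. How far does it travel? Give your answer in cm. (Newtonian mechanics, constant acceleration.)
d = v₀t + ½at² (with unit conversion) = 9371.0 cm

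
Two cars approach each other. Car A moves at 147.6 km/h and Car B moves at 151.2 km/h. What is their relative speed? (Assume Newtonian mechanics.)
v_rel = v_A + v_B = 147.6 + 151.2 = 298.8 km/h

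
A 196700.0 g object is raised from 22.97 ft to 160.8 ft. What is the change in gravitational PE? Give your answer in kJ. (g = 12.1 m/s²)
ΔPE = mg(h₂ − h₁) = 196.7 kg × 12.1 m/s² × (49.01 − 7.001) m = 9.999e+04 J = 99.99 kJ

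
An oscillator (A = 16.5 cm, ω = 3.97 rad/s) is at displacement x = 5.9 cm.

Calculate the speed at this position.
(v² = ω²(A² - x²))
v = ω√(A² − x²) = 3.97×√(0.165² − 0.059²) = 0.6117 m/s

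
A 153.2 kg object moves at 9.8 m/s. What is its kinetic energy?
KE = ½mv² = ½×153.2×9.8² = 7356.664 J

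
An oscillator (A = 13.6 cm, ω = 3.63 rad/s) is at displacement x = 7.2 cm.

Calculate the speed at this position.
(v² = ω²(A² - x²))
v = ω√(A² − x²) = 3.63×√(0.136² − 0.072²) = 0.4188 m/s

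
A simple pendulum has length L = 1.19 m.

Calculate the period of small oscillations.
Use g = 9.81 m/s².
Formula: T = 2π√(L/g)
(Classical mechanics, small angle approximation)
T = 2π√(L/g) = 2π√(1.19/9.81) = 2.188 s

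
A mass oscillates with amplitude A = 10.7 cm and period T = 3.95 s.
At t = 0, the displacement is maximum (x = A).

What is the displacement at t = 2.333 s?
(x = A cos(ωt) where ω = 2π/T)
ω = 2π/T = 2π/3.95 = 1.591 rad/s
x = A cos(ωt) = 10.7×cos(1.591×2.333) = -9.011 cm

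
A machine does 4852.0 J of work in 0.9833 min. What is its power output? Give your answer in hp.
P = W/t = 4852 J / 59 s = 82.24 W = 0.1103 hp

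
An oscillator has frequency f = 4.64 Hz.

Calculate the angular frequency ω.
ω = 2πf = 2π×4.64 = 29.15 rad/s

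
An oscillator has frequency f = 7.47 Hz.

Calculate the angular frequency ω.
ω = 2πf = 2π×7.47 = 46.94 rad/s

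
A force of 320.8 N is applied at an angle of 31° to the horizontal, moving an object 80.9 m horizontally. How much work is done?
W = Fd cosθ = 320.8×80.9×cos(31°) = 22246.0 J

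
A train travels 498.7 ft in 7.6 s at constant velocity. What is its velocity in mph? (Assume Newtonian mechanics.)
v = d/t (with unit conversion) = 44.74 mph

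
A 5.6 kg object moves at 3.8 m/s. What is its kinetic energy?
KE = ½mv² = ½×5.6×3.8² = 40.432 J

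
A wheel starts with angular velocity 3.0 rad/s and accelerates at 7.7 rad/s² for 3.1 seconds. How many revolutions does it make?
θ = ω₀t + ½αt² = 3.0×3.1 + ½×7.7×3.1² = 46.3 rad
Revolutions = θ/(2π) = 46.3/(2π) = 7.37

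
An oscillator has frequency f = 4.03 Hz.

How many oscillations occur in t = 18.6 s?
n = f×t = 4.03×18.6 = 74.96 oscillations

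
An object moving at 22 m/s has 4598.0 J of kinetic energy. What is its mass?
KE = ½mv² → m = 2KE/v² = 2×4598.0/22² = 19.0 kg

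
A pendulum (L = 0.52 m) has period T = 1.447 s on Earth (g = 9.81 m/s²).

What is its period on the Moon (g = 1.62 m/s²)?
T = 2π√(L/g), so T_moon/T_earth = √(g_earth/g_moon)
T_moon = 2π√(0.52/1.62) = 3.56 s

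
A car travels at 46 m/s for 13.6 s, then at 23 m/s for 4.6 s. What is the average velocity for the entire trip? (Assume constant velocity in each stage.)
d₁ = v₁t₁ = 46 × 13.6 = 625.6 m
d₂ = v₂t₂ = 23 × 4.6 = 105.8 m
d_total = 731.4 m, t_total = 18.2 s
v_avg = d_total/t_total = 731.4/18.2 = 40.19 m/s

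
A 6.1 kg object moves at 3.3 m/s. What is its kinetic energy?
KE = ½mv² = ½×6.1×3.3² = 33.2145 J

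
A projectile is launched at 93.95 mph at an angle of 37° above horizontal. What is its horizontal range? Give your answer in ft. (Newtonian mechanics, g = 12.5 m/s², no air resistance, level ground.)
R = v₀² sin(2θ) / g (with unit conversion) = 445.0 ft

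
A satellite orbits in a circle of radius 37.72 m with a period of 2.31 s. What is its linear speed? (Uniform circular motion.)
v = 2πr/T = 2π×37.72/2.31 = 102.6 m/s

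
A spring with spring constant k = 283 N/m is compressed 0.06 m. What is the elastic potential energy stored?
PE = ½kx² = ½×283×0.06² = 0.5094 J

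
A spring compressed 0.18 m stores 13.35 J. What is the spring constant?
PE = ½kx² → k = 2PE/x² = 2×13.35/0.18² = 824.1 N/m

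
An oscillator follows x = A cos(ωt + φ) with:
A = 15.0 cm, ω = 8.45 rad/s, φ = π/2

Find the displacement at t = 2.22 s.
x = A cos(ωt + φ) = 15.0×cos(8.45×2.22 + π/2) = 1.356 cm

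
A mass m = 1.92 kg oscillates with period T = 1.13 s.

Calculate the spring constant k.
T = 2π√(m/k) → k = m(2π/T)² = 1.92×(2π/1.13)² = 59.36 N/m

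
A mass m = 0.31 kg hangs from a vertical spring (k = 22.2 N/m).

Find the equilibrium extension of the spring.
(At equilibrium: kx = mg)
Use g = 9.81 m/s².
x_eq = mg/k = 0.31×9.81/22.2 = 0.137 m = 13.7 cm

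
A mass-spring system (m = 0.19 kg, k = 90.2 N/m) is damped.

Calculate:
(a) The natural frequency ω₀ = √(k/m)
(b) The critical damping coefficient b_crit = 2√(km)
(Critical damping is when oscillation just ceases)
ω₀ = √(k/m) = √(90.2/0.19) = 21.79 rad/s
b_crit = 2√(km) = 2√(90.2×0.19) = 8.28 kg/s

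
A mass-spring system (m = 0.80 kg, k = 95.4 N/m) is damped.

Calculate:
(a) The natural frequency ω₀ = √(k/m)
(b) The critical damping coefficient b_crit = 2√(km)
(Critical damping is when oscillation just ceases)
ω₀ = √(k/m) = √(95.4/0.8) = 10.92 rad/s
b_crit = 2√(km) = 2√(95.4×0.8) = 17.47 kg/s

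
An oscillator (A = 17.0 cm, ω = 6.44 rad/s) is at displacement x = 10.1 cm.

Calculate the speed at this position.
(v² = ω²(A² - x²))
v = ω√(A² − x²) = 6.44×√(0.17² − 0.101²) = 0.8806 m/s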